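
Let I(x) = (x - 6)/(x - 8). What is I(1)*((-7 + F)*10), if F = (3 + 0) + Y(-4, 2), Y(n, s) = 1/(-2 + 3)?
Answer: -150/7 ≈ -21.429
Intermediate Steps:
Y(n, s) = 1 (Y(n, s) = 1/1 = 1)
F = 4 (F = (3 + 0) + 1 = 3 + 1 = 4)
I(x) = (-6 + x)/(-8 + x)
I(1)*((-7 + F)*10) = ((-6 + 1)/(-8 + 1))*((-7 + 4)*10) = (-5/(-7))*(-3*10) = -1/7*(-5)*(-30) = (5/7)*(-30) = -150/7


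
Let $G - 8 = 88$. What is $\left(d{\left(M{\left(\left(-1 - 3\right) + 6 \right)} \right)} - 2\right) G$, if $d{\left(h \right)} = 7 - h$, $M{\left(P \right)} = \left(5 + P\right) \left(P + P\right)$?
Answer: $-2208$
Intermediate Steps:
$G = 96$ ($G = 8 + 88 = 96$)
$M{\left(P \right)} = 2 P \left(5 + P\right)$ ($M{\left(P \right)} = \left(5 + P\right) 2 P = 2 P \left(5 + P\right)$)
$\left(d{\left(M{\left(\left(-1 - 3\right) + 6 \right)} \right)} - 2\right) G = \left(\left(7 - 2 \left(\left(-1 - 3\right) + 6\right) \left(5 + \left(\left(-1 - 3\right) + 6\right)\right)\right) - 2\right) 96 = \left(\left(7 - 2 \left(-4 + 6\right) \left(5 + \left(-4 + 6\right)\right)\right) - 2\right) 96 = \left(\left(7 - 2 \cdot 2 \left(5 + 2\right)\right) - 2\right) 96 = \left(\left(7 - 2 \cdot 2 \cdot 7\right) - 2\right) 96 = \left(\left(7 - 28\right) - 2\right) 96 = \left(-21 - 2\right) 96 = \left(-23\right) 96 = -2208$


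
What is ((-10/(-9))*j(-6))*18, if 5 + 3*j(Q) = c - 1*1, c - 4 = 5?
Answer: 20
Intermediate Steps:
c = 9 (c = 4 + 5 = 9)
j(Q) = 1 (j(Q) = -5/3 + (9 - 1*1)/3 = -5/3 + (9 - 1)/3 = -5/3 + (1/3)*8 = -5/3 + 8/3 = 1)
((-10/(-9))*j(-6))*18 = (-10/(-9)*1)*18 = (-10*(-1/9)*1)*18 = ((10/9)*1)*18 = (10/9)*18 = 20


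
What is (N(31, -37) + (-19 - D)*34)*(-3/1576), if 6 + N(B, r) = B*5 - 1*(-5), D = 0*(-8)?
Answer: 369/394 ≈ 0.93655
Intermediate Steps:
D = 0
N(B, r) = -1 + 5*B (N(B, r) = -6 + (B*5 - 1*(-5)) = -6 + (5*B + 5) = -6 + (5 + 5*B) = -1 + 5*B)
(N(31, -37) + (-19 - D)*34)*(-3/1576) = ((-1 + 5*31) + (-19 - 1*0)*34)*(-3/1576) = ((-1 + 155) + (-19 + 0)*34)*(-3*1/1576) = (154 - 19*34)*(-3/1576) = (154 - 646)*(-3/1576) = -492*(-3/1576) = 369/394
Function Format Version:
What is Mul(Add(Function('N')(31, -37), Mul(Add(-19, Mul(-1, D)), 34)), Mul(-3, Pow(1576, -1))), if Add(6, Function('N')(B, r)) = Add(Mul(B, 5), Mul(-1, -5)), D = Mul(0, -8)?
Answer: Rational(369, 394) ≈ 0.93655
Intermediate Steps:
D = 0
Function('N')(B, r) = Add(-1, Mul(5, B)) (Function('N')(B, r) = Add(-6, Add(Mul(B, 5), Mul(-1, -5))) = Add(-6, Add(Mul(5, B), 5)) = Add(-6, Add(5, Mul(5, B))) = Add(-1, Mul(5, B)))
Mul(Add(Function('N')(31, -37), Mul(Add(-19, Mul(-1, D)), 34)), Mul(-3, Pow(1576, -1))) = Mul(Add(Add(-1, Mul(5, 31)), Mul(Add(-19, Mul(-1, 0)), 34)), Mul(-3, Pow(1576, -1))) = Mul(Add(Add(-1, 155), Mul(Add(-19, 0), 34)), Mul(-3, Rational(1, 1576))) = Mul(Add(154, Mul(-19, 34)), Rational(-3, 1576)) = Mul(Add(154, -646), Rational(-3, 1576)) = Mul(-492, Rational(-3, 1576)) = Rational(369, 394)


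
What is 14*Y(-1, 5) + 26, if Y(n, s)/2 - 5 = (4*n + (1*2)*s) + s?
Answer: 474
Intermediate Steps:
Y(n, s) = 10 + 6*s + 8*n (Y(n, s) = 10 + 2*((4*n + (1*2)*s) + s) = 10 + 2*((4*n + 2*s) + s) = 10 + 2*((2*s + 4*n) + s) = 10 + 2*(3*s + 4*n) = 10 + (6*s + 8*n) = 10 + 6*s + 8*n)
14*Y(-1, 5) + 26 = 14*(10 + 6*5 + 8*(-1)) + 26 = 14*(10 + 30 - 8) + 26 = 14*32 + 26 = 448 + 26 = 474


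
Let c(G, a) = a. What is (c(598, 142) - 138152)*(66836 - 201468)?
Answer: 18580562320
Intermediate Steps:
(c(598, 142) - 138152)*(66836 - 201468) = (142 - 138152)*(66836 - 201468) = -138010*(-134632) = 18580562320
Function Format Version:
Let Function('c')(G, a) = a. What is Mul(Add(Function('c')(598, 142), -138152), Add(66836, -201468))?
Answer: 18580562320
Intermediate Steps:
Mul(Add(Function('c')(598, 142), -138152), Add(66836, -201468)) = Mul(Add(142, -138152), Add(66836, -201468)) = Mul(-138010, -134632) = 18580562320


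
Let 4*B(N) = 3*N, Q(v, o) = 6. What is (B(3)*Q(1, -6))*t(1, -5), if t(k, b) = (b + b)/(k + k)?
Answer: -135/2 ≈ -67.500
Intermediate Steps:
t(k, b) = b/k (t(k, b) = (2*b)/((2*k)) = (2*b)*(1/(2*k)) = b/k)
B(N) = 3*N/4 (B(N) = (3*N)/4 = 3*N/4)
(B(3)*Q(1, -6))*t(1, -5) = (((3/4)*3)*6)*(-5/1) = ((9/4)*6)*(-5*1) = (27/2)*(-5) = -135/2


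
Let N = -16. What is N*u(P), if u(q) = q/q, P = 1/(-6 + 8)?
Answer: -16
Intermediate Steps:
P = 1/2 ≈ 0.50000
u(q) = 1
N*u(P) = -16*1 = -16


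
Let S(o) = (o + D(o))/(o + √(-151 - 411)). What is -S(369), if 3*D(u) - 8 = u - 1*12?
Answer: -181056/136723 + 1472*I*√562/410169 ≈ -1.3243 + 0.085077*I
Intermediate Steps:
D(u) = -4/3 + u/3 (D(u) = 8/3 + (u - 1*12)/3 = 8/3 + (u - 12)/3 = 8/3 + (-12 + u)/3 = 8/3 + (-4 + u/3) = -4/3 + u/3)
S(o) = (-4/3 + 4*o/3)/(o + I*√562) (S(o) = (o + (-4/3 + o/3))/(o + √(-151 - 411)) = (-4/3 + 4*o/3)/(o + √(-562)) = (-4/3 + 4*o/3)/(o + I*√562))
-S(369) = -4*(-1 + 369)/(3*(369 + I*√562)) = -4*368/(3*(369 + I*√562)) = -1472/(3*(369 + I*√562))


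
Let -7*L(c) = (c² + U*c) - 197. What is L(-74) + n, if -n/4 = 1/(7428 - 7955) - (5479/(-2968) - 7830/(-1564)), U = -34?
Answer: -9901455705/8993782 ≈ -1100.9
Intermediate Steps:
L(c) = 197/7 - c²/7 + 34*c/7 (L(c) = -((c² - 34*c) - 197)/7 = -(-197 + c² - 34*c)/7 = 197/7 - c²/7 + 34*c/7)
n = 113762965/8993782 (n = -4*(1/(7428 - 7955) - (5479/(-2968) - 7830/(-1564))) = -4*(1/(-527) - (5479*(-1/2968) - 7830*(-1/1564))) = -4*(-1/527 - (-5479/2968 + 3915/782)) = -4*(-1/527 - 1*3667571/1160488) = -4*(-1/527 - 3667571/1160488) = -4*(-113762965/35975128) = 113762965/8993782 ≈ 12.649)
L(-74) + n = (197/7 - ⅐*(-74)² + (34/7)*(-74)) + 113762965/8993782 = (197/7 - ⅐*5476 - 2516/7) + 113762965/8993782 = (197/7 - 5476/7 - 2516/7) + 113762965/8993782 = -7795/7 + 113762965/8993782 = -9901455705/8993782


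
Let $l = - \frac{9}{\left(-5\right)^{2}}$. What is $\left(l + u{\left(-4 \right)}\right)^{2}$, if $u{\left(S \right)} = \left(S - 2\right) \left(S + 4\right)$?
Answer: $\frac{81}{625} \approx 0.1296$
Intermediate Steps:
$l = - \frac{9}{25} \approx -0.36$
$u{\left(S \right)} = \left(-2 + S\right) \left(4 + S\right)$
$\left(l + u{\left(-4 \right)}\right)^{2} = \left(- \frac{9}{25} + \left(-8 + \left(-4\right)^{2} + 2 \left(-4\right)\right)\right)^{2} = \left(- \frac{9}{25} - 0\right)^{2} = \left(- \frac{9}{25} + 0\right)^{2} = \left(- \frac{9}{25}\right)^{2} = \frac{81}{625}$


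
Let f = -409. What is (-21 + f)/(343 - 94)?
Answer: -430/249 ≈ -1.7269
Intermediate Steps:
(-21 + f)/(343 - 94) = (-21 - 409)/(343 - 94) = -430/249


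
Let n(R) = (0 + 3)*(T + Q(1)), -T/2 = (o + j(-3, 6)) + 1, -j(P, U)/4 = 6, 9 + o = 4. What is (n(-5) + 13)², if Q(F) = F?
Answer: 33856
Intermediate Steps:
o = -5 (o = -9 + 4 = -5)
j(P, U) = -24 (j(P, U) = -4*6 = -24)
T = 56 (T = -2*((-5 - 24) + 1) = -2*(-29 + 1) = -2*(-28) = 56)
n(R) = 171 (n(R) = (0 + 3)*(56 + 1) = 3*57 = 171)
(n(-5) + 13)² = (171 + 13)² = 184² = 33856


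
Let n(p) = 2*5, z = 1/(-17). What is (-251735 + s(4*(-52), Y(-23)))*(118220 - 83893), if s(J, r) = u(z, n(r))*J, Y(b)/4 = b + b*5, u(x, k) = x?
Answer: -146895084849/17 ≈ -8.6409e+9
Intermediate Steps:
z = -1/17 ≈ -0.058824
n(p) = 10
Y(b) = 24*b (Y(b) = 4*(b + b*5) = 4*(b + 5*b) = 4*(6*b) = 24*b)
s(J, r) = -J/17
(-251735 + s(4*(-52), Y(-23)))*(118220 - 83893) = (-251735 - 4*(-52)/17)*(118220 - 83893) = (-251735 - 1/17*(-208))*34327 = (-251735 + 208/17)*34327 = -4279287/17*34327 = -146895084849/17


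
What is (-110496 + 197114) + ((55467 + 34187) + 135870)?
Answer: 312142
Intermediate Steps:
(-110496 + 197114) + ((55467 + 34187) + 135870) = 86618 + (89654 + 135870) = 86618 + 225524 = 312142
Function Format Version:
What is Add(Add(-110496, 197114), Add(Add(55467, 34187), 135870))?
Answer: 312142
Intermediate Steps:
Add(Add(-110496, 197114), Add(Add(55467, 34187), 135870)) = Add(86618, Add(89654, 135870)) = Add(86618, 225524) = 312142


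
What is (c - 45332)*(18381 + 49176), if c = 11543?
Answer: -2282683473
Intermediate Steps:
(c - 45332)*(18381 + 49176) = (11543 - 45332)*(18381 + 49176) = -33789*67557 = -2282683473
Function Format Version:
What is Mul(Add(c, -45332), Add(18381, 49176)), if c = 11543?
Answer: -2282683473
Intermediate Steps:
Mul(Add(c, -45332), Add(18381, 49176)) = Mul(Add(11543, -45332), Add(18381, 49176)) = Mul(-33789, 67557) = -2282683473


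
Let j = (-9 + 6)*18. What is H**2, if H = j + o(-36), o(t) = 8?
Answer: 2116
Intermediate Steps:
j = -54 (j = -3*18 = -54)
H = -46 (H = -54 + 8 = -46)
H**2 = (-46)**2 = 2116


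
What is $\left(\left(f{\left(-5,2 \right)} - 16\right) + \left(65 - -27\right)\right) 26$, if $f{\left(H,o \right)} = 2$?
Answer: $2028$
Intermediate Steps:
$\left(\left(f{\left(-5,2 \right)} - 16\right) + \left(65 - -27\right)\right) 26 = \left(\left(2 - 16\right) + \left(65 - -27\right)\right) 26 = \left(-14 + \left(65 + 27\right)\right) 26 = \left(-14 + 92\right) 26 = 78 \cdot 26 = 2028$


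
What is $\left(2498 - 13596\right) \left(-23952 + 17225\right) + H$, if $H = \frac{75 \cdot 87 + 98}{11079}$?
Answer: $\frac{827116556057}{11079} \approx 7.4656 \cdot 10^{7}$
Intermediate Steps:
$H = \frac{6623}{11079}$ ($H = \left(6525 + 98\right) \frac{1}{11079} = 6623 \cdot \frac{1}{11079} = \frac{6623}{11079} \approx 0.5978$)
$\left(2498 - 13596\right) \left(-23952 + 17225\right) + H = \left(2498 - 13596\right) \left(-23952 + 17225\right) + \frac{6623}{11079} = \left(-11098\right) \left(-6727\right) + \frac{6623}{11079} = 74656246 + \frac{6623}{11079} = \frac{827116556057}{11079}$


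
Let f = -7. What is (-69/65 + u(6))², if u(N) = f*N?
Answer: 7834401/4225 ≈ 1854.3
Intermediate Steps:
u(N) = -7*N
(-69/65 + u(6))² = (-69/65 - 7*6)² = (-69*1/65 - 42)² = (-69/65 - 42)² = (-2799/65)² = 7834401/4225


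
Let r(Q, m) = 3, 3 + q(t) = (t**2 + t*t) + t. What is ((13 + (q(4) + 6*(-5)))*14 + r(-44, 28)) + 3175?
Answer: 3402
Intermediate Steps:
q(t) = -3 + t + 2*t**2 (q(t) = -3 + ((t**2 + t*t) + t) = -3 + ((t**2 + t**2) + t) = -3 + (2*t**2 + t) = -3 + (t + 2*t**2) = -3 + t + 2*t**2)
((13 + (q(4) + 6*(-5)))*14 + r(-44, 28)) + 3175 = ((13 + ((-3 + 4 + 2*4**2) + 6*(-5)))*14 + 3) + 3175 = ((13 + ((-3 + 4 + 2*16) - 30))*14 + 3) + 3175 = ((13 + ((-3 + 4 + 32) - 30))*14 + 3) + 3175 = ((13 + (33 - 30))*14 + 3) + 3175 = ((13 + 3)*14 + 3) + 3175 = (16*14 + 3) + 3175 = (224 + 3) + 3175 = 227 + 3175 = 3402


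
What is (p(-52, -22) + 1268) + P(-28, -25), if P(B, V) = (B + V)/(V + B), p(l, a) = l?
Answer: 1217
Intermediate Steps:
P(B, V) = 1 (P(B, V) = (B + V)/(B + V) = 1)
(p(-52, -22) + 1268) + P(-28, -25) = (-52 + 1268) + 1 = 1216 + 1 = 1217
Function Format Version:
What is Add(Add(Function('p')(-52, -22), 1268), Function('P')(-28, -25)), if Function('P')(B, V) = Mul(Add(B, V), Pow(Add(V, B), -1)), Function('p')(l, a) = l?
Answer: 1217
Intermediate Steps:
Function('P')(B, V) = 1 (Function('P')(B, V) = Mul(Add(B, V), Pow(Add(B, V), -1)) = 1)
Add(Add(Function('p')(-52, -22), 1268), Function('P')(-28, -25)) = Add(Add(-52, 1268), 1) = Add(1216, 1) = 1217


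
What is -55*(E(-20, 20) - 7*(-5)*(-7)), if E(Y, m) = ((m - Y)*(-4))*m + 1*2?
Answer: 189365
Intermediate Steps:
E(Y, m) = 2 + m*(-4*m + 4*Y) (E(Y, m) = (-4*m + 4*Y)*m + 2 = m*(-4*m + 4*Y) + 2 = 2 + m*(-4*m + 4*Y))
-55*(E(-20, 20) - 7*(-5)*(-7)) = -55*((2 - 4*20² + 4*(-20)*20) - 7*(-5)*(-7)) = -55*((2 - 4*400 - 1600) + 35*(-7)) = -55*((2 - 1600 - 1600) - 245) = -55*(-3198 - 245) = -55*(-3443) = 189365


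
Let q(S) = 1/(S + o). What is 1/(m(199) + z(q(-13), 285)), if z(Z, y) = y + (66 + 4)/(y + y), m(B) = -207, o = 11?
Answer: 57/4453 ≈ 0.012800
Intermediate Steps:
q(S) = 1/(11 + S) (q(S) = 1/(S + 11) = 1/(11 + S))
z(Z, y) = y + 35/y (z(Z, y) = y + 70/((2*y)) = y + 70*(1/(2*y)) = y + 35/y)
1/(m(199) + z(q(-13), 285)) = 1/(-207 + (285 + 35/285)) = 1/(-207 + (285 + 35*(1/285))) = 1/(-207 + (285 + 7/57)) = 1/(-207 + 16252/57) = 1/(4453/57) = 57/4453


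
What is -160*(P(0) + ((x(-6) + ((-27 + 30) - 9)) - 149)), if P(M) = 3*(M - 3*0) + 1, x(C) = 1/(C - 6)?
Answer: 73960/3 ≈ 24653.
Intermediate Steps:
x(C) = 1/(-6 + C)
P(M) = 1 + 3*M (P(M) = 3*(M + 0) + 1 = 3*M + 1 = 1 + 3*M)
-160*(P(0) + ((x(-6) + ((-27 + 30) - 9)) - 149)) = -160*((1 + 3*0) + ((1/(-6 - 6) + ((-27 + 30) - 9)) - 149)) = -160*((1 + 0) + ((1/(-12) + (3 - 9)) - 149)) = -160*(1 + ((-1/12 - 6) - 149)) = -160*(1 + (-73/12 - 149)) = -160*(1 - 1861/12) = -160*(-1849/12) = 73960/3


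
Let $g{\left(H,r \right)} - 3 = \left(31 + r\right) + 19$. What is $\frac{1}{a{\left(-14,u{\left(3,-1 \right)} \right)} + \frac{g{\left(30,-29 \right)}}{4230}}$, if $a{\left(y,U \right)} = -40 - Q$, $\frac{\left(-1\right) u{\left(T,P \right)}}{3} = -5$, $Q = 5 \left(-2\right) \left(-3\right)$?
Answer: $- \frac{705}{49346} \approx -0.014287$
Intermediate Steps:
$Q = 30$ ($Q = \left(-10\right) \left(-3\right) = 30$)
$g{\left(H,r \right)} = 53 + r$ ($g{\left(H,r \right)} = 3 + \left(\left(31 + r\right) + 19\right) = 3 + \left(50 + r\right) = 53 + r$)
$u{\left(T,P \right)} = 15$ ($u{\left(T,P \right)} = \left(-3\right) \left(-5\right) = 15$)
$a{\left(y,U \right)} = -70$ ($a{\left(y,U \right)} = -40 - 30 = -70$)
$\frac{1}{a{\left(-14,u{\left(3,-1 \right)} \right)} + \frac{g{\left(30,-29 \right)}}{4230}} = \frac{1}{-70 + \frac{53 - 29}{4230}} = \frac{1}{-70 + 24 \cdot \frac{1}{4230}} = \frac{1}{-70 + \frac{4}{705}} = \frac{1}{- \frac{49346}{705}} = - \frac{705}{49346}$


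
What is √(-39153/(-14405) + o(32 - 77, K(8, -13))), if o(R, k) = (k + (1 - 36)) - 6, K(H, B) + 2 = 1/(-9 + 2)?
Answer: I*√411027559565/100835 ≈ 6.3581*I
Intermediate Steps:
K(H, B) = -15/7 (K(H, B) = -2 + 1/(-9 + 2) = -2 + 1/(-7) = -2 - ⅐ = -15/7)
o(R, k) = -41 + k (o(R, k) = (k - 35) - 6 = (-35 + k) - 6 = -41 + k)
√(-39153/(-14405) + o(32 - 77, K(8, -13))) = √(-39153/(-14405) + (-41 - 15/7)) = √(-39153*(-1/14405) - 302/7) = √(39153/14405 - 302/7) = √(-4076239/100835) = I*√411027559565/100835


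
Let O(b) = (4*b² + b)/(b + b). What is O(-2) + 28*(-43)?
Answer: -2415/2 ≈ -1207.5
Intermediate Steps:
O(b) = (b + 4*b²)/(2*b) (O(b) = (b + 4*b²)/((2*b)) = (b + 4*b²)*(1/(2*b)) = (b + 4*b²)/(2*b))
O(-2) + 28*(-43) = (½ + 2*(-2)) + 28*(-43) = (½ - 4) - 1204 = -7/2 - 1204 = -2415/2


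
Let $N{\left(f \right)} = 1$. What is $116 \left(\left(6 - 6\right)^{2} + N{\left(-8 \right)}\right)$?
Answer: $116$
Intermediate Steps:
$116 \left(\left(6 - 6\right)^{2} + N{\left(-8 \right)}\right) = 116 \left(\left(6 - 6\right)^{2} + 1\right) = 116 \left(0^{2} + 1\right) = 116 \left(0 + 1\right) = 116 \cdot 1 = 116$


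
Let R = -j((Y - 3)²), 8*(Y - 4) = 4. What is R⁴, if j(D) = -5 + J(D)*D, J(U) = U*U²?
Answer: 777794145659521/4294967296 ≈ 1.8109e+5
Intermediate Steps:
Y = 9/2 (Y = 4 + (⅛)*4 = 4 + ½ = 9/2 ≈ 4.5000)
J(U) = U³
j(D) = -5 + D⁴ (j(D) = -5 + D³*D = -5 + D⁴)
R = -5281/256 (R = -(-5 + ((9/2 - 3)²)⁴) = -(-5 + ((3/2)²)⁴) = -(-5 + (9/4)⁴) = -(-5 + 6561/256) = -1*5281/256 = -5281/256 ≈ -20.629)
R⁴ = (-5281/256)⁴ = 777794145659521/4294967296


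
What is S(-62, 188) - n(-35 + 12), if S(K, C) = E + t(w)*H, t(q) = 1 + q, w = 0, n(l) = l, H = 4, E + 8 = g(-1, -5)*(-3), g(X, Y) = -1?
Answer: 22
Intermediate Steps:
E = -5 (E = -8 - 1*(-3) = -8 + 3 = -5)
S(K, C) = -1 (S(K, C) = -5 + (1 + 0)*4 = -5 + 1*4 = -5 + 4 = -1)
S(-62, 188) - n(-35 + 12) = -1 - (-35 + 12) = -1 - 1*(-23) = -1 + 23 = 22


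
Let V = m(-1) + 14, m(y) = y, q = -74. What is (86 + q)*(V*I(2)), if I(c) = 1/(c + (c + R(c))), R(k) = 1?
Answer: 156/5 ≈ 31.200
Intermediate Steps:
V = 13 (V = -1 + 14 = 13)
I(c) = 1/(1 + 2*c) (I(c) = 1/(c + (c + 1)) = 1/(c + (1 + c)) = 1/(1 + 2*c))
(86 + q)*(V*I(2)) = (86 - 74)*(13/(1 + 2*2)) = 12*(13/(1 + 4)) = 12*(13/5) = 156/5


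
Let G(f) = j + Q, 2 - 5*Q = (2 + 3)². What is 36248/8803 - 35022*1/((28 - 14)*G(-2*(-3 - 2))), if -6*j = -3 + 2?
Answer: 4658226878/8195593 ≈ 568.38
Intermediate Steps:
j = ⅙ (j = -(-3 + 2)/6 = -⅙*(-1) = ⅙ ≈ 0.16667)
Q = -23/5 (Q = ⅖ - (2 + 3)²/5 = ⅖ - ⅕*5² = ⅖ - ⅕*25 = ⅖ - 5 = -23/5 ≈ -4.6000)
G(f) = -133/30 (G(f) = ⅙ - 23/5 = -133/30)
36248/8803 - 35022*1/((28 - 14)*G(-2*(-3 - 2))) = 36248/8803 - 35022*(-30/(133*(28 - 14))) = 36248*(1/8803) - 35022/((-133/30*14)) = 36248/8803 - 35022/(-931/15) = 36248/8803 - 35022*(-15/931) = 36248/8803 + 525330/931 = 4658226878/8195593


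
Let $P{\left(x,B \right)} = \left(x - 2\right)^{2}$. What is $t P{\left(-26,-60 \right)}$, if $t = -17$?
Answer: $-13328$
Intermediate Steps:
$P{\left(x,B \right)} = \left(-2 + x\right)^{2}$
$t P{\left(-26,-60 \right)} = - 17 \left(-2 - 26\right)^{2} = - 17 \left(-28\right)^{2} = \left(-17\right) 784 = -13328$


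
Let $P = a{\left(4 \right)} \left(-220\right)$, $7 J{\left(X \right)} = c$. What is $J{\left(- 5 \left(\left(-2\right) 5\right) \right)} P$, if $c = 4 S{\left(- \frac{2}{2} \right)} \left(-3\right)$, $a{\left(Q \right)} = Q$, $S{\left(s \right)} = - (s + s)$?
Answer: $\frac{21120}{7} \approx 3017.1$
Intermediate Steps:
$S{\left(s \right)} = - 2 s$
$c = -24$ ($c = 4 \left(- 2 \left(- \frac{2}{2}\right)\right) \left(-3\right) = 4 \left(- 2 \left(\left(-2\right) \frac{1}{2}\right)\right) \left(-3\right) = 4 \left(\left(-2\right) \left(-1\right)\right) \left(-3\right) = 4 \cdot 2 \left(-3\right) = 8 \left(-3\right) = -24$)
$J{\left(X \right)} = - \frac{24}{7}$ ($J{\left(X \right)} = \frac{1}{7} \left(-24\right) = - \frac{24}{7}$)
$P = -880$ ($P = 4 \left(-220\right) = -880$)
$J{\left(- 5 \left(\left(-2\right) 5\right) \right)} P = \left(- \frac{24}{7}\right) \left(-880\right) = \frac{21120}{7}$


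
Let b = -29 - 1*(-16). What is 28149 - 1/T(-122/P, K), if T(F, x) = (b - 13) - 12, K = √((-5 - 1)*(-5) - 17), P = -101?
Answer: 1069663/38 ≈ 28149.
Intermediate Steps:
b = -13 (b = -29 + 16 = -13)
K = √13 (K = √(-6*(-5) - 17) = √(30 - 17) = √13 ≈ 3.6056)
T(F, x) = -38 (T(F, x) = (-13 - 13) - 12 = -26 - 12 = -38)
28149 - 1/T(-122/P, K) = 28149 - 1/(-38) = 28149 - 1*(-1/38) = 28149 + 1/38 = 1069663/38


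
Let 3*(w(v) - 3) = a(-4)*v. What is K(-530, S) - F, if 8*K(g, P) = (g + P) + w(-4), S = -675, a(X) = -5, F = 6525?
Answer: -80093/12 ≈ -6674.4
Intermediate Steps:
w(v) = 3 - 5*v/3 (w(v) = 3 + (-5*v)/3 = 3 - 5*v/3)
K(g, P) = 29/24 + P/8 + g/8 (K(g, P) = ((g + P) + (3 - 5/3*(-4)))/8 = ((P + g) + (3 + 20/3))/8 = ((P + g) + 29/3)/8 = (29/3 + P + g)/8 = 29/24 + P/8 + g/8)
K(-530, S) - F = (29/24 + (1/8)*(-675) + (1/8)*(-530)) - 1*6525 = (29/24 - 675/8 - 265/4) - 6525 = -1793/12 - 6525 = -80093/12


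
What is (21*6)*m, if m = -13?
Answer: -1638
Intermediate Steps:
(21*6)*m = (21*6)*(-13) = 126*(-13) = -1638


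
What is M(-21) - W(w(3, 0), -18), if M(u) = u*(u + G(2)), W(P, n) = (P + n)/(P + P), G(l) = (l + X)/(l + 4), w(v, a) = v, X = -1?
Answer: 440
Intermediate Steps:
G(l) = (-1 + l)/(4 + l) (G(l) = (l - 1)/(l + 4) = (-1 + l)/(4 + l))
W(P, n) = (P + n)/(2*P) (W(P, n) = (P + n)/((2*P)) = (P + n)*(1/(2*P)) = (P + n)/(2*P))
M(u) = u*(1/6 + u) (M(u) = u*(u + (-1 + 2)/(4 + 2)) = u*(u + 1/6) = u*(1/6 + u))
M(-21) - W(w(3, 0), -18) = -21*(1/6 - 21) - (3 - 18)/(2*3) = -21*(-125/6) - (-15)/(2*3) = 875/2 - 1*(-5/2) = 875/2 + 5/2 = 440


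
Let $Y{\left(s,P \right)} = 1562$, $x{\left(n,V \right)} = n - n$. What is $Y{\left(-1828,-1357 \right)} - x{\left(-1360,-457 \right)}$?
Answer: $1562$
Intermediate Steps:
$x{\left(n,V \right)} = 0$
$Y{\left(-1828,-1357 \right)} - x{\left(-1360,-457 \right)} = 1562 - 0 = 1562 + 0 = 1562$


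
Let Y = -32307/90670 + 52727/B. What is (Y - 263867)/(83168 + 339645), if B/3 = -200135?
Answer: -574584250580075/920695963606302 ≈ -0.62408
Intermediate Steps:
B = -600405 (B = 3*(-200135) = -600405)
Y = -967121657/2177548854 (Y = -32307/90670 + 52727/(-600405) = -32307*1/90670 + 52727*(-1/600405) = -32307/90670 - 52727/600405 = -967121657/2177548854 ≈ -0.44413)
(Y - 263867)/(83168 + 339645) = (-967121657/2177548854 - 263867)/(83168 + 339645) = -574584250580075/2177548854/422813 = -574584250580075/2177548854*1/422813 = -574584250580075/920695963606302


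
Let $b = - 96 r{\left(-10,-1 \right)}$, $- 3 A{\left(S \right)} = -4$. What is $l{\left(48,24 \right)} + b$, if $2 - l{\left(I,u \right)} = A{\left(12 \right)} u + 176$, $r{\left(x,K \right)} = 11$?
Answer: $-1262$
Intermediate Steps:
$A{\left(S \right)} = \frac{4}{3}$ ($A{\left(S \right)} = \left(- \frac{1}{3}\right) \left(-4\right) = \frac{4}{3}$)
$l{\left(I,u \right)} = -174 - \frac{4 u}{3}$ ($l{\left(I,u \right)} = 2 - \left(\frac{4 u}{3} + 176\right) = 2 - \left(176 + \frac{4 u}{3}\right) = -174 - \frac{4 u}{3}$)
$b = -1056$ ($b = \left(-96\right) 11 = -1056$)
$l{\left(48,24 \right)} + b = \left(-174 - 32\right) - 1056 = -206 - 1056 = -1262$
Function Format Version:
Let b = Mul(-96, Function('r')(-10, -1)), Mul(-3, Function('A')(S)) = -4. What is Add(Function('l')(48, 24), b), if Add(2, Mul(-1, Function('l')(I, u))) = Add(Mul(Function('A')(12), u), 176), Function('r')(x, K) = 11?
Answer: -1262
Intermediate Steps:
Function('A')(S) = Rational(4, 3) (Function('A')(S) = Mul(Rational(-1, 3), -4) = Rational(4, 3))
Function('l')(I, u) = Add(-174, Mul(Rational(-4, 3), u)) (Function('l')(I, u) = Add(2, Mul(-1, Add(Mul(Rational(4, 3), u), 176))) = Add(2, Mul(-1, Add(176, Mul(Rational(4, 3), u)))) = Add(2, Add(-176, Mul(Rational(-4, 3), u))) = Add(-174, Mul(Rational(-4, 3), u)))
b = -1056 (b = Mul(-96, 11) = -1056)
Add(Function('l')(48, 24), b) = Add(Add(-174, Mul(Rational(-4, 3), 24)), -1056) = Add(Add(-174, -32), -1056) = Add(-206, -1056) = -1262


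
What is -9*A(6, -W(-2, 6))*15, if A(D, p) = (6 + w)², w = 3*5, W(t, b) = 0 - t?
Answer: -59535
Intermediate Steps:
W(t, b) = -t
w = 15
A(D, p) = 441 (A(D, p) = (6 + 15)² = 21² = 441)
-9*A(6, -W(-2, 6))*15 = -3969*15 = -9*6615 = -59535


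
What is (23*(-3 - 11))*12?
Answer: -3864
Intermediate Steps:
(23*(-3 - 11))*12 = (23*(-14))*12 = -322*12 = -3864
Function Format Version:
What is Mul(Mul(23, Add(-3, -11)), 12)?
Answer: -3864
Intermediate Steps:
Mul(Mul(23, Add(-3, -11)), 12) = Mul(Mul(23, -14), 12) = Mul(-322, 12) = -3864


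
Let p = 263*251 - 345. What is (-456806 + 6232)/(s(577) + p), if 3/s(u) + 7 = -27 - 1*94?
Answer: -57673472/8405501 ≈ -6.8614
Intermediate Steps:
s(u) = -3/128 (s(u) = 3/(-7 + (-27 - 1*94)) = 3/(-7 + (-27 - 94)) = 3/(-7 - 121) = 3/(-128) = 3*(-1/128) = -3/128)
p = 65668 (p = 66013 - 345 = 65668)
(-456806 + 6232)/(s(577) + p) = (-456806 + 6232)/(-3/128 + 65668) = -450574/8405501/128 = -450574*128/8405501 = -57673472/8405501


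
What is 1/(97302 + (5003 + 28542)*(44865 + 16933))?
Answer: 1/2073111212 ≈ 4.8237e-10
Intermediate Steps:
1/(97302 + (5003 + 28542)*(44865 + 16933)) = 1/(97302 + 33545*61798) = 1/(97302 + 2073013910) = 1/2073111212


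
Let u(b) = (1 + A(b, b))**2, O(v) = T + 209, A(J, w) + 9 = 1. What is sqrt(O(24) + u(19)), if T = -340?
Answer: I*sqrt(82) ≈ 9.0554*I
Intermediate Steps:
A(J, w) = -8 (A(J, w) = -9 + 1 = -8)
O(v) = -131 (O(v) = -340 + 209 = -131)
u(b) = 49 (u(b) = (1 - 8)**2 = (-7)**2 = 49)
sqrt(O(24) + u(19)) = sqrt(-131 + 49) = sqrt(-82) = I*sqrt(82)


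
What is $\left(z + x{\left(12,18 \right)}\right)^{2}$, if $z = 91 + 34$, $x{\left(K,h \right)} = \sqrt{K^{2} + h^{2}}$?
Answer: $16093 + 1500 \sqrt{13} \approx 21501.0$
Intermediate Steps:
$z = 125$
$\left(z + x{\left(12,18 \right)}\right)^{2} = \left(125 + \sqrt{12^{2} + 18^{2}}\right)^{2} = \left(125 + \sqrt{144 + 324}\right)^{2} = \left(125 + \sqrt{468}\right)^{2} = \left(125 + 6 \sqrt{13}\right)^{2}$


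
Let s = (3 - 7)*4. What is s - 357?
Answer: -373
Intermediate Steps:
s = -16 (s = -4*4 = -16)
s - 357 = -16 - 357 = -373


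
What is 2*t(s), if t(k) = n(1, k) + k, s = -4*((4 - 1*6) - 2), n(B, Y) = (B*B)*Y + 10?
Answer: 84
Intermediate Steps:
n(B, Y) = 10 + Y*B² (n(B, Y) = B²*Y + 10 = Y*B² + 10 = 10 + Y*B²)
s = 16 (s = -4*((4 - 6) - 2) = -4*(-2 - 2) = -4*(-4) = 16)
t(k) = 10 + 2*k (t(k) = (10 + k*1²) + k = (10 + k*1) + k = (10 + k) + k = 10 + 2*k)
2*t(s) = 2*(10 + 2*16) = 2*(10 + 32) = 2*42 = 84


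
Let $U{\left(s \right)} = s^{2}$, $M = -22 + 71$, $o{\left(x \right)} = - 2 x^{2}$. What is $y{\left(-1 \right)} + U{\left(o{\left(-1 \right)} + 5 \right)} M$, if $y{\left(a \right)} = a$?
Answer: $440$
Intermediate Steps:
$M = 49$
$y{\left(-1 \right)} + U{\left(o{\left(-1 \right)} + 5 \right)} M = -1 + \left(- 2 \left(-1\right)^{2} + 5\right)^{2} \cdot 49 = -1 + \left(\left(-2\right) 1 + 5\right)^{2} \cdot 49 = -1 + \left(-2 + 5\right)^{2} \cdot 49 = -1 + 3^{2} \cdot 49 = -1 + 9 \cdot 49 = -1 + 441 = 440$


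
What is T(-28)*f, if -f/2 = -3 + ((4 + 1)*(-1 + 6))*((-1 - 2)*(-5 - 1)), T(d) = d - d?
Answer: 0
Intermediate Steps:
T(d) = 0
f = -894 (f = -2*(-3 + ((4 + 1)*(-1 + 6))*((-1 - 2)*(-5 - 1))) = -2*(-3 + (5*5)*(-3*(-6))) = -2*(-3 + 25*18) = -2*(-3 + 450) = -2*447 = -894)
T(-28)*f = 0*(-894) = 0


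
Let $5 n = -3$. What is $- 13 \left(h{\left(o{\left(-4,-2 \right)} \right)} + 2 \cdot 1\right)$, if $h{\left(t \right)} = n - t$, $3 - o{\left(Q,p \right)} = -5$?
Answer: $\frac{429}{5} \approx 85.8$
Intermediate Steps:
$n = - \frac{3}{5}$ ($n = \frac{1}{5} \left(-3\right) = - \frac{3}{5} \approx -0.6$)
$o{\left(Q,p \right)} = 8$ ($o{\left(Q,p \right)} = 3 - -5 = 3 + 5 = 8$)
$h{\left(t \right)} = - \frac{3}{5} - t$
$- 13 \left(h{\left(o{\left(-4,-2 \right)} \right)} + 2 \cdot 1\right) = - 13 \left(\left(- \frac{3}{5} - 8\right) + 2 \cdot 1\right) = - 13 \left(\left(- \frac{3}{5} - 8\right) + 2\right) = - 13 \left(- \frac{43}{5} + 2\right) = \left(-13\right) \left(- \frac{33}{5}\right) = \frac{429}{5}$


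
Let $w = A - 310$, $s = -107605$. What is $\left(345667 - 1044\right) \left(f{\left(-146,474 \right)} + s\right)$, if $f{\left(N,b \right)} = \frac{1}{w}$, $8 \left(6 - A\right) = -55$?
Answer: $- \frac{88146669120939}{2377} \approx -3.7083 \cdot 10^{10}$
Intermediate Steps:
$A = \frac{103}{8}$ ($A = 6 - - \frac{55}{8} = 6 + \frac{55}{8} = \frac{103}{8} \approx 12.875$)
$w = - \frac{2377}{8}$ ($w = \frac{103}{8} - 310 = - \frac{2377}{8} \approx -297.13$)
$f{\left(N,b \right)} = - \frac{8}{2377}$ ($f{\left(N,b \right)} = \frac{1}{- \frac{2377}{8}} = - \frac{8}{2377}$)
$\left(345667 - 1044\right) \left(f{\left(-146,474 \right)} + s\right) = \left(345667 - 1044\right) \left(- \frac{8}{2377} - 107605\right) = 344623 \left(- \frac{255777093}{2377}\right) = - \frac{88146669120939}{2377}$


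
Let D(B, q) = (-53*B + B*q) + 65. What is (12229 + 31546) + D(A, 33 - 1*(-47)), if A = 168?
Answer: 48376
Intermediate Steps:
D(B, q) = 65 - 53*B + B*q
(12229 + 31546) + D(A, 33 - 1*(-47)) = (12229 + 31546) + (65 - 53*168 + 168*(33 - 1*(-47))) = 43775 + (65 - 8904 + 168*(33 + 47)) = 43775 + (65 - 8904 + 168*80) = 43775 + (65 - 8904 + 13440) = 43775 + 4601 = 48376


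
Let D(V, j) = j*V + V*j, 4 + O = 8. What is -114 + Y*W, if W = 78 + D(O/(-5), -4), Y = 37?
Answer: 15044/5 ≈ 3008.8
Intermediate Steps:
O = 4 (O = -4 + 8 = 4)
D(V, j) = 2*V*j (D(V, j) = V*j + V*j = 2*V*j)
W = 422/5 (W = 78 + 2*(4/(-5))*(-4) = 78 + 2*(4*(-1/5))*(-4) = 78 + 2*(-4/5)*(-4) = 78 + 32/5 = 422/5 ≈ 84.400)
-114 + Y*W = -114 + 37*(422/5) = -114 + 15614/5 = 15044/5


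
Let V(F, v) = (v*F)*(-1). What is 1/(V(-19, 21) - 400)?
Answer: -1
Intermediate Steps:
V(F, v) = -F*v (V(F, v) = (F*v)*(-1) = -F*v)
1/(V(-19, 21) - 400) = 1/(-1*(-19)*21 - 400) = 1/(399 - 400) = 1/(-1) = -1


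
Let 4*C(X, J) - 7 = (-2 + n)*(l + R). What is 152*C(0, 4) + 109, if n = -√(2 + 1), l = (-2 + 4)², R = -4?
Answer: 375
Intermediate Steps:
l = 4 (l = 2² = 4)
n = -√3 ≈ -1.7320
C(X, J) = 7/4 (C(X, J) = 7/4 + ((-2 - √3)*(4 - 4))/4 = 7/4 + ((-2 - √3)*0)/4 = 7/4 + (¼)*0 = 7/4 + 0 = 7/4)
152*C(0, 4) + 109 = 152*(7/4) + 109 = 266 + 109 = 375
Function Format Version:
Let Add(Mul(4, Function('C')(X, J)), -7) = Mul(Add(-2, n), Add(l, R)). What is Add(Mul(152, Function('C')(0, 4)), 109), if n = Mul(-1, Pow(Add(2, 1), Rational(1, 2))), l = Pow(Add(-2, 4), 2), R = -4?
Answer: 375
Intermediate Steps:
l = 4 (l = Pow(2, 2) = 4)
n = Mul(-1, Pow(3, Rational(1, 2))) ≈ -1.7320
Function('C')(X, J) = Rational(7, 4) (Function('C')(X, J) = Add(Rational(7, 4), Mul(Rational(1, 4), Mul(Add(-2, Mul(-1, Pow(3, Rational(1, 2)))), Add(4, -4)))) = Add(Rational(7, 4), Mul(Rational(1, 4), Mul(Add(-2, Mul(-1, Pow(3, Rational(1, 2)))), 0))) = Add(Rational(7, 4), Mul(Rational(1, 4), 0)) = Add(Rational(7, 4), 0) = Rational(7, 4))
Add(Mul(152, Function('C')(0, 4)), 109) = Add(Mul(152, Rational(7, 4)), 109) = Add(266, 109) = 375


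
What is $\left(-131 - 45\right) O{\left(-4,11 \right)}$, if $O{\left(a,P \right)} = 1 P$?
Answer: $-1936$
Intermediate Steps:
$O{\left(a,P \right)} = P$
$\left(-131 - 45\right) O{\left(-4,11 \right)} = \left(-131 - 45\right) 11 = \left(-176\right) 11 = -1936$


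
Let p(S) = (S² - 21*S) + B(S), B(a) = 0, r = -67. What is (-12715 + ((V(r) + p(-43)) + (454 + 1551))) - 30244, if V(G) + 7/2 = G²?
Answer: -67433/2 ≈ -33717.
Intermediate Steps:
p(S) = S² - 21*S (p(S) = (S² - 21*S) + 0 = S² - 21*S)
V(G) = -7/2 + G²
(-12715 + ((V(r) + p(-43)) + (454 + 1551))) - 30244 = (-12715 + (((-7/2 + (-67)²) - 43*(-21 - 43)) + (454 + 1551))) - 30244 = (-12715 + (((-7/2 + 4489) - 43*(-64)) + 2005)) - 30244 = (-12715 + ((8971/2 + 2752) + 2005)) - 30244 = (-12715 + (14475/2 + 2005)) - 30244 = (-12715 + 18485/2) - 30244 = -6945/2 - 30244 = -67433/2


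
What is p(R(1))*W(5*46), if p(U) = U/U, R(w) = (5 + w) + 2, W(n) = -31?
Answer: -31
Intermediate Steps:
R(w) = 7 + w
p(U) = 1
p(R(1))*W(5*46) = 1*(-31) = -31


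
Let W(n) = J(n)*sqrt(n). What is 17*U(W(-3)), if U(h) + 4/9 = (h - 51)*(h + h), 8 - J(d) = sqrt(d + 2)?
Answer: -57902/9 + 1632*I + sqrt(3)*(-1734 - 13872*I) ≈ -9436.9 - 22395.0*I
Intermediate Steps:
J(d) = 8 - sqrt(2 + d) (J(d) = 8 - sqrt(d + 2) = 8 - sqrt(2 + d))
W(n) = sqrt(n)*(8 - sqrt(2 + n)) (W(n) = (8 - sqrt(2 + n))*sqrt(n) = sqrt(n)*(8 - sqrt(2 + n)))
U(h) = -4/9 + 2*h*(-51 + h) (U(h) = -4/9 + (h - 51)*(h + h) = -4/9 + (-51 + h)*(2*h) = -4/9 + 2*h*(-51 + h))
17*U(W(-3)) = 17*(-4/9 - 102*sqrt(-3)*(8 - sqrt(2 - 3)) + 2*(sqrt(-3)*(8 - sqrt(2 - 3)))**2) = 17*(-4/9 - 102*I*sqrt(3)*(8 - sqrt(-1)) + 2*((I*sqrt(3))*(8 - sqrt(-1)))**2) = 17*(-4/9 - 102*I*sqrt(3)*(8 - I) + 2*((I*sqrt(3))*(8 - I))**2) = 17*(-4/9 - 102*I*sqrt(3)*(8 - I) + 2*(I*sqrt(3)*(8 - I))**2) = 17*(-4/9 - 102*I*sqrt(3)*(8 - I) + 2*(-3*(8 - I)**2)) = 17*(-4/9 - 102*I*sqrt(3)*(8 - I) - 6*(8 - I)**2) = 17*(-4/9 - 6*(8 - I)**2 - 102*I*sqrt(3)*(8 - I)) = -68/9 - 102*(8 - I)**2 - 1734*I*sqrt(3)*(8 - I)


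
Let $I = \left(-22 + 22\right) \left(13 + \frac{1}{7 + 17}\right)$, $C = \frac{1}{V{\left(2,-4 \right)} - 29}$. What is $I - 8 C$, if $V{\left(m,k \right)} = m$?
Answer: $\frac{8}{27} \approx 0.2963$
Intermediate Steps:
$C = - \frac{1}{27}$ ($C = \frac{1}{2 - 29} = \frac{1}{-27} = - \frac{1}{27} \approx -0.037037$)
$I = 0$ ($I = 0 \left(13 + \frac{1}{24}\right) = 0 \cdot \frac{313}{24} = 0$)
$I - 8 C = 0 - - \frac{8}{27} = 0 + \frac{8}{27} = \frac{8}{27}$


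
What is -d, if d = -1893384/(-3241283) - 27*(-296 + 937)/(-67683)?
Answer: -61415598051/73126585763 ≈ -0.83985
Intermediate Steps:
d = 61415598051/73126585763 (d = -1893384*(-1/3241283) - 27*641*(-1/67683) = 1893384/3241283 - 17307*(-1/67683) = 1893384/3241283 + 5769/22561 = 61415598051/73126585763 ≈ 0.83985)
-d = -1*61415598051/73126585763 = -61415598051/73126585763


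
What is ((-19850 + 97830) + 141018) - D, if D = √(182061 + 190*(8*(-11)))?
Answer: 218998 - √165341 ≈ 2.1859e+5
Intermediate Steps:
D = √165341 (D = √(182061 + 190*(-88)) = √(182061 - 16720) = √165341 ≈ 406.62)
((-19850 + 97830) + 141018) - D = ((-19850 + 97830) + 141018) - √165341 = (77980 + 141018) - √165341 = 218998 - √165341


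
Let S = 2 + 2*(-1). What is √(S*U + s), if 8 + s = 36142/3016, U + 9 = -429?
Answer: √2264639/754 ≈ 1.9959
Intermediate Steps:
U = -438 (U = -9 - 429 = -438)
S = 0 (S = 2 - 2 = 0)
s = 6007/1508 (s = -8 + 36142/3016 = -8 + 36142*(1/3016) = -8 + 18071/1508 = 6007/1508 ≈ 3.9834)
√(S*U + s) = √(0*(-438) + 6007/1508) = √(0 + 6007/1508) = √(6007/1508) = √2264639/754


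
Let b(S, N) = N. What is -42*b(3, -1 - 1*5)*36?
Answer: 9072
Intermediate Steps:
-42*b(3, -1 - 1*5)*36 = -42*(-1 - 1*5)*36 = -42*(-1 - 5)*36 = -42*(-6)*36 = 252*36 = 9072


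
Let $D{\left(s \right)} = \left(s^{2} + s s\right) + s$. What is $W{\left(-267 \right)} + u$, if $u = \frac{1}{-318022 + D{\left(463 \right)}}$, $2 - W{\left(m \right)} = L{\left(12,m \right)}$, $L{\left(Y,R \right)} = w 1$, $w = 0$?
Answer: $\frac{222359}{111179} \approx 2.0$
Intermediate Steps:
$L{\left(Y,R \right)} = 0$ ($L{\left(Y,R \right)} = 0 \cdot 1 = 0$)
$D{\left(s \right)} = s + 2 s^{2}$ ($D{\left(s \right)} = \left(s^{2} + s^{2}\right) + s = 2 s^{2} + s = s + 2 s^{2}$)
$W{\left(m \right)} = 2$ ($W{\left(m \right)} = 2 - 0 = 2 + 0 = 2$)
$u = \frac{1}{111179}$ ($u = \frac{1}{-318022 + 463 \left(1 + 2 \cdot 463\right)} = \frac{1}{-318022 + 463 \left(1 + 926\right)} = \frac{1}{-318022 + 463 \cdot 927} = \frac{1}{-318022 + 429201} = \frac{1}{111179} \approx 8.9945 \cdot 10^{-6}$)
$W{\left(-267 \right)} + u = 2 + \frac{1}{111179} = \frac{222359}{111179}$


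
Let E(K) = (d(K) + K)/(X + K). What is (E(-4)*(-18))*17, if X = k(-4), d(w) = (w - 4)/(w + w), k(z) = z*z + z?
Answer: 459/4 ≈ 114.75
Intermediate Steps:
k(z) = z + z² (k(z) = z² + z = z + z²)
d(w) = (-4 + w)/(2*w) (d(w) = (-4 + w)/((2*w)) = (-4 + w)*(1/(2*w)) = (-4 + w)/(2*w))
X = 12 (X = -4*(1 - 4) = -4*(-3) = 12)
E(K) = (K + (-4 + K)/(2*K))/(12 + K) (E(K) = ((-4 + K)/(2*K) + K)/(12 + K) = (K + (-4 + K)/(2*K))/(12 + K))
(E(-4)*(-18))*17 = (((-2 + (-4)² + (½)*(-4))/((-4)*(12 - 4)))*(-18))*17 = (-¼*(-2 + 16 - 2)/8*(-18))*17 = (-¼*⅛*12*(-18))*17 = -3/8*(-18)*17 = (27/4)*17 = 459/4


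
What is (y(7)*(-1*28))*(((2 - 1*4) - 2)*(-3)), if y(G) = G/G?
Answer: -336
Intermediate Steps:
y(G) = 1
(y(7)*(-1*28))*(((2 - 1*4) - 2)*(-3)) = (1*(-1*28))*(((2 - 1*4) - 2)*(-3)) = (1*(-28))*(((2 - 4) - 2)*(-3)) = -28*(-2 - 2)*(-3) = -(-112)*(-3) = -28*12 = -336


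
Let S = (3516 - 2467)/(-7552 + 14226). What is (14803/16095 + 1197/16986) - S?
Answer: 6666356399/8002643235 ≈ 0.83302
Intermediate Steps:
S = 1049/6674 ≈ 0.15718
(14803/16095 + 1197/16986) - S = (14803/16095 + 1197/16986) - 1*1049/6674 = (14803*(1/16095) + 1197*(1/16986)) - 1049/6674 = (14803/16095 + 21/298) - 1049/6674 = 4749289/4796310 - 1049/6674 = 6666356399/8002643235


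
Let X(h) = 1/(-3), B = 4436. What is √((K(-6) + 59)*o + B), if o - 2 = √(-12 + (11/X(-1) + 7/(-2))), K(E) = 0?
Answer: √(18216 + 118*I*√194)/2 ≈ 67.552 + 3.0413*I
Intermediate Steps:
X(h) = -⅓
o = 2 + I*√194/2 (o = 2 + √(-12 + (11/(-⅓) + 7/(-2))) = 2 + √(-12 + (11*(-3) + 7*(-½))) = 2 + √(-12 + (-33 - 7/2)) = 2 + √(-12 - 73/2) = 2 + √(-97/2) = 2 + I*√194/2 ≈ 2.0 + 6.9642*I)
√((K(-6) + 59)*o + B) = √((0 + 59)*(2 + I*√194/2) + 4436) = √(59*(2 + I*√194/2) + 4436) = √((118 + 59*I*√194/2) + 4436) = √(4554 + 59*I*√194/2)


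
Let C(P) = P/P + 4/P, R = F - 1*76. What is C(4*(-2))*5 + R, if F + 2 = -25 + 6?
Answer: -189/2 ≈ -94.500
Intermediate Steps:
F = -21 (F = -2 + (-25 + 6) = -2 - 19 = -21)
R = -97 (R = -21 - 1*76 = -21 - 76 = -97)
C(P) = 1 + 4/P
C(4*(-2))*5 + R = ((4 + 4*(-2))/((4*(-2))))*5 - 97 = ((4 - 8)/(-8))*5 - 97 = -1/8*(-4)*5 - 97 = (1/2)*5 - 97 = 5/2 - 97 = -189/2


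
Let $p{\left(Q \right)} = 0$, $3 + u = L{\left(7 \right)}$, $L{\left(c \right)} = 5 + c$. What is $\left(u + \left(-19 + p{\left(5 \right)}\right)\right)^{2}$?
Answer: $100$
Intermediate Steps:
$u = 9$ ($u = -3 + \left(5 + 7\right) = -3 + 12 = 9$)
$\left(u + \left(-19 + p{\left(5 \right)}\right)\right)^{2} = \left(9 + \left(-19 + 0\right)\right)^{2} = \left(9 - 19\right)^{2} = \left(-10\right)^{2} = 100$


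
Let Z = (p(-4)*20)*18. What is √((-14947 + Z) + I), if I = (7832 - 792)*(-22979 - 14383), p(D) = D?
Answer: I*√263044867 ≈ 16219.0*I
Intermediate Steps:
Z = -1440 (Z = -4*20*18 = -80*18 = -1440)
I = -263028480 (I = 7040*(-37362) = -263028480)
√((-14947 + Z) + I) = √((-14947 - 1440) - 263028480) = √(-16387 - 263028480) = √(-263044867) = I*√263044867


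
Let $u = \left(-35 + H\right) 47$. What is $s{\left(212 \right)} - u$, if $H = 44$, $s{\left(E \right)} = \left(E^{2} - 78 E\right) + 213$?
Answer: $28198$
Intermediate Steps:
$s{\left(E \right)} = 213 + E^{2} - 78 E$
$u = 423$ ($u = \left(-35 + 44\right) 47 = 9 \cdot 47 = 423$)
$s{\left(212 \right)} - u = \left(213 + 212^{2} - 16536\right) - 423 = \left(213 + 44944 - 16536\right) - 423 = 28621 - 423 = 28198$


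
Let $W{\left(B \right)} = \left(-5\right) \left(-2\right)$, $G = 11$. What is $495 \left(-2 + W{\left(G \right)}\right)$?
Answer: $3960$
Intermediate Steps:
$W{\left(B \right)} = 10$
$495 \left(-2 + W{\left(G \right)}\right) = 495 \left(-2 + 10\right) = 495 \cdot 8 = 3960$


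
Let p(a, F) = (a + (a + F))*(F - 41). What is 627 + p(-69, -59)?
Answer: 20327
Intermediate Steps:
p(a, F) = (-41 + F)*(F + 2*a) (p(a, F) = (a + (F + a))*(-41 + F) = (F + 2*a)*(-41 + F) = (-41 + F)*(F + 2*a))
627 + p(-69, -59) = 627 + ((-59)² - 82*(-69) - 41*(-59) + 2*(-59)*(-69)) = 627 + (3481 + 5658 + 2419 + 8142) = 627 + 19700 = 20327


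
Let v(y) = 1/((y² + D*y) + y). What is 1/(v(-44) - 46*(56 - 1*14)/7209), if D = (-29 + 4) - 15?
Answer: -8775756/2349485 ≈ -3.7352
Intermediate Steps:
D = -40 (D = -25 - 15 = -40)
v(y) = 1/(y² - 39*y) (v(y) = 1/((y² - 40*y) + y) = 1/(y² - 39*y))
1/(v(-44) - 46*(56 - 1*14)/7209) = 1/(1/((-44)*(-39 - 44)) - 46*(56 - 1*14)/7209) = 1/(-1/44/(-83) - 46*(56 - 14)*(1/7209)) = 1/(-1/44*(-1/83) - 46*42*(1/7209)) = 1/(1/3652 - 1932*1/7209) = 1/(1/3652 - 644/2403) = 1/(-2349485/8775756) = -8775756/2349485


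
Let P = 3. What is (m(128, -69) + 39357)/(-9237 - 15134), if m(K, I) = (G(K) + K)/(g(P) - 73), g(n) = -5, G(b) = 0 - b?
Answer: -39357/24371 ≈ -1.6149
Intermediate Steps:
G(b) = -b
m(K, I) = 0 (m(K, I) = (-K + K)/(-5 - 73) = 0/(-78) = 0*(-1/78) = 0)
(m(128, -69) + 39357)/(-9237 - 15134) = (0 + 39357)/(-9237 - 15134) = 39357/(-24371) = 39357*(-1/24371) = -39357/24371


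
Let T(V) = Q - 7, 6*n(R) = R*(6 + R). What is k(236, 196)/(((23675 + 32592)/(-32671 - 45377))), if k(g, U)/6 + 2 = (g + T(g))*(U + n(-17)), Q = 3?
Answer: -24679089792/56267 ≈ -4.3861e+5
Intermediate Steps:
n(R) = R*(6 + R)/6 (n(R) = (R*(6 + R))/6 = R*(6 + R)/6)
T(V) = -4 (T(V) = 3 - 7 = -4)
k(g, U) = -12 + 6*(-4 + g)*(187/6 + U) (k(g, U) = -12 + 6*((g - 4)*(U + (1/6)*(-17)*(6 - 17))) = -12 + 6*((-4 + g)*(U + (1/6)*(-17)*(-11))) = -12 + 6*((-4 + g)*(U + 187/6)) = -12 + 6*((-4 + g)*(187/6 + U)) = -12 + 6*(-4 + g)*(187/6 + U))
k(236, 196)/(((23675 + 32592)/(-32671 - 45377))) = (-760 - 24*196 + 187*236 + 6*196*236)/(((23675 + 32592)/(-32671 - 45377))) = (-760 - 4704 + 44132 + 277536)/((56267/(-78048))) = 316204/((56267*(-1/78048))) = 316204/(-56267/78048) = 316204*(-78048/56267) = -24679089792/56267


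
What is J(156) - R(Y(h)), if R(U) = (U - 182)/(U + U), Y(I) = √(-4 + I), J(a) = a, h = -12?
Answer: 311/2 - 91*I/4 ≈ 155.5 - 22.75*I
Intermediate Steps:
R(U) = (-182 + U)/(2*U) (R(U) = (-182 + U)/((2*U)) = (-182 + U)*(1/(2*U)) = (-182 + U)/(2*U))
J(156) - R(Y(h)) = 156 - (-182 + √(-4 - 12))/(2*(√(-4 - 12))) = 156 - (-182 + √(-16))/(2*(√(-16))) = 156 - (-182 + 4*I)/(2*(4*I)) = 156 - (-I/4)*(-182 + 4*I)/2 = 156 - (-1)*I*(-182 + 4*I)/8 = 156 + I*(-182 + 4*I)/8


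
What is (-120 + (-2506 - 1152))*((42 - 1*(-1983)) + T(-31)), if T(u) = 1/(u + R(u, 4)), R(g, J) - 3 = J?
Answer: -91803511/12 ≈ -7.6503e+6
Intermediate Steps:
R(g, J) = 3 + J
T(u) = 1/(7 + u) (T(u) = 1/(u + (3 + 4)) = 1/(u + 7) = 1/(7 + u))
(-120 + (-2506 - 1152))*((42 - 1*(-1983)) + T(-31)) = (-120 + (-2506 - 1152))*((42 - 1*(-1983)) + 1/(7 - 31)) = (-120 - 3658)*((42 + 1983) + 1/(-24)) = -3778*(2025 - 1/24) = -3778*48599/24 = -91803511/12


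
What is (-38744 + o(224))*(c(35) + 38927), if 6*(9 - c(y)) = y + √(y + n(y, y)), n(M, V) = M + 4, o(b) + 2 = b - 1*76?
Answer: -1502626573 + 6433*√74 ≈ -1.5026e+9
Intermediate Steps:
o(b) = -78 + b (o(b) = -2 + (b - 1*76) = -2 + (b - 76) = -2 + (-76 + b) = -78 + b)
n(M, V) = 4 + M
c(y) = 9 - y/6 - √(4 + 2*y)/6 (c(y) = 9 - (y + √(y + (4 + y)))/6 = 9 - (y + √(4 + 2*y))/6 = 9 + (-y/6 - √(4 + 2*y)/6) = 9 - y/6 - √(4 + 2*y)/6)
(-38744 + o(224))*(c(35) + 38927) = (-38744 + (-78 + 224))*((9 - ⅙*35 - √(4 + 2*35)/6) + 38927) = (-38744 + 146)*((9 - 35/6 - √(4 + 70)/6) + 38927) = -38598*((9 - 35/6 - √74/6) + 38927) = -38598*((19/6 - √74/6) + 38927) = -38598*(233581/6 - √74/6) = -1502626573 + 6433*√74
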